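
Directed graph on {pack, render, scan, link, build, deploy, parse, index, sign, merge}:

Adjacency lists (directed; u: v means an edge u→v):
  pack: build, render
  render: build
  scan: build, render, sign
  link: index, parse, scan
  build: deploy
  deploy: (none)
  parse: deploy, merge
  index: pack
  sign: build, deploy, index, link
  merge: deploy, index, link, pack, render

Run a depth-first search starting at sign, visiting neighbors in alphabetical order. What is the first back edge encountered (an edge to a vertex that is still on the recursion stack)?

merge->link

DFS from sign (visiting neighbors in alphabetical order); mark gray on enter, black on exit:
sign gray
  build gray
    deploy gray
    deploy black
  build black
  sign→deploy: deploy black — skip
  index gray
    pack gray
      pack→build: build black — skip
      render gray
        render→build: build black — skip
      render black
    pack black
  index black
  link gray
    link→index: index black — skip
    parse gray
      parse→deploy: deploy black — skip
      merge gray
        merge→deploy: deploy black — skip
        merge→index: index black — skip
        merge→link: link is gray → back edge
First back edge: merge → link.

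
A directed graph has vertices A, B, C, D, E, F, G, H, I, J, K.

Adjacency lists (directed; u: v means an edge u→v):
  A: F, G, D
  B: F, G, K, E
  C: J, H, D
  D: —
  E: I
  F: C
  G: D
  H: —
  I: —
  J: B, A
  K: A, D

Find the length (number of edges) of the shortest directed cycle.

For each vertex v, BFS finds the shortest path from v back to v.
The shortest such closed walk is J → A → F → C → J, length 4.

4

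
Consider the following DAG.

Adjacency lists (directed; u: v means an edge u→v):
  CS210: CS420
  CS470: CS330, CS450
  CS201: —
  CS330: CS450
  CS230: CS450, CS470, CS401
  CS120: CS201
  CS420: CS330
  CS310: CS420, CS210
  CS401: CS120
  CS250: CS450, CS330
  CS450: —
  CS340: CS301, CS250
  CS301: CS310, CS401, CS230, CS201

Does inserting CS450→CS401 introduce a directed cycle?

Adding CS450→CS401 creates a cycle iff CS401 can already reach CS450.
Explore from CS401: no path reaches CS450. The graph stays acyclic.

No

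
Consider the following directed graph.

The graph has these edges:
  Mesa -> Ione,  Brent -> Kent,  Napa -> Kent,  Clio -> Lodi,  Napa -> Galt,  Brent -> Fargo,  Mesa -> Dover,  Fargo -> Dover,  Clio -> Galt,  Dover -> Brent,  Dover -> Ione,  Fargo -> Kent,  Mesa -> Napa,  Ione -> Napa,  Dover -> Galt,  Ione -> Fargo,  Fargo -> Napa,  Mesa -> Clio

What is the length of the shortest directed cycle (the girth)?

3

For each vertex v, BFS finds the shortest path from v back to v.
The shortest such closed walk is Ione → Fargo → Dover → Ione, length 3.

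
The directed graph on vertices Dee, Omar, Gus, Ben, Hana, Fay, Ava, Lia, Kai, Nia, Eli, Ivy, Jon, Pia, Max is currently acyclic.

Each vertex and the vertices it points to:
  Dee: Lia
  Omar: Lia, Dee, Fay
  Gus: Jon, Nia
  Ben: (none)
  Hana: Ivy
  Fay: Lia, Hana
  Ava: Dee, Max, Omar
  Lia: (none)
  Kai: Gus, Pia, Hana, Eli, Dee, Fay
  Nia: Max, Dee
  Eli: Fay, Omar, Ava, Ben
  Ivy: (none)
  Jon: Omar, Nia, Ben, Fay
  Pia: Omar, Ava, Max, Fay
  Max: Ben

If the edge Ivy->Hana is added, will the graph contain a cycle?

Adding Ivy→Hana creates a cycle iff Hana can already reach Ivy.
Path from Hana: Hana → Ivy.
So Hana → … → Ivy → Hana is a cycle.

Yes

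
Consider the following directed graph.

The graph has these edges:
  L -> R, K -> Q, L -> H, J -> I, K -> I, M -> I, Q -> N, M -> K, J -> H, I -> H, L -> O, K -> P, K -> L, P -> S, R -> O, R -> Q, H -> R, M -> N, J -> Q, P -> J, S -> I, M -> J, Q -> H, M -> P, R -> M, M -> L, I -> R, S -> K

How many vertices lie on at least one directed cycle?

10

A vertex is on a directed cycle iff it belongs to a strongly connected component of size ≥ 2 (or has a self-loop).
The vertices on cycles are {H, I, J, K, L, M, P, Q, R, S} — 10 in total.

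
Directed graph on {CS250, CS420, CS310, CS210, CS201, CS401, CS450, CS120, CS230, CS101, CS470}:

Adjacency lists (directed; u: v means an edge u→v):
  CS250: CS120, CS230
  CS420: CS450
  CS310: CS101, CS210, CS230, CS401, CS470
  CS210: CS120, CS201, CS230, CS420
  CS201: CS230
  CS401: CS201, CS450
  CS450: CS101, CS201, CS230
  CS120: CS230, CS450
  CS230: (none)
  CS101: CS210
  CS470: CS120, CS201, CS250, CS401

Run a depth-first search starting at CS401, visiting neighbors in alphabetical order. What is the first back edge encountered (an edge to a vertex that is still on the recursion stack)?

DFS from CS401 (visiting neighbors in alphabetical order); mark gray on enter, black on exit:
CS401 gray
  CS201 gray
    CS230 gray
    CS230 black
  CS201 black
  CS450 gray
    CS101 gray
      CS210 gray
        CS120 gray
          CS120→CS230: CS230 black — skip
          CS120→CS450: CS450 is gray → back edge
First back edge: CS120 → CS450.

CS120->CS450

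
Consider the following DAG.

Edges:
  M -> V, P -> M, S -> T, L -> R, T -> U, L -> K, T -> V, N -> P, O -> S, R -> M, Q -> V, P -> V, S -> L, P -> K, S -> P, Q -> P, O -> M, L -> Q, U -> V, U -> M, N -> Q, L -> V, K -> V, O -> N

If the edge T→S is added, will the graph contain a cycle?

Yes

Adding T→S creates a cycle iff S can already reach T.
Path from S: S → T.
So S → … → T → S is a cycle.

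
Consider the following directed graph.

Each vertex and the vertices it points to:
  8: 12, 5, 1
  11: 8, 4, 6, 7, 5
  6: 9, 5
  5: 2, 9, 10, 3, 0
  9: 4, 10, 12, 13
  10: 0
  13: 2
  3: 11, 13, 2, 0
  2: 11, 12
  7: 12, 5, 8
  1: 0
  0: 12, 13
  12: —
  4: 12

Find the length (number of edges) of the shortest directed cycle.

3

For each vertex v, BFS finds the shortest path from v back to v.
The shortest such closed walk is 11 → 5 → 3 → 11, length 3.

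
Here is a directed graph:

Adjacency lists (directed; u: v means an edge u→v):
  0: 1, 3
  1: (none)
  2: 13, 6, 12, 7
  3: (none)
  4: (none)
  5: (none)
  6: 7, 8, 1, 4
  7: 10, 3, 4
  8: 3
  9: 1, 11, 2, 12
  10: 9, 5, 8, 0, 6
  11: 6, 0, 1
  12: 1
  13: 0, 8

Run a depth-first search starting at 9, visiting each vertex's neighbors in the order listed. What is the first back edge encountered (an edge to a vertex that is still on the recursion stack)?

10→9

DFS from 9 (visiting each vertex's neighbors in the order listed); mark gray on enter, black on exit:
9 gray
  1 gray
  1 black
  11 gray
    6 gray
      7 gray
        10 gray
          10→9: 9 is gray → back edge
First back edge: 10 → 9.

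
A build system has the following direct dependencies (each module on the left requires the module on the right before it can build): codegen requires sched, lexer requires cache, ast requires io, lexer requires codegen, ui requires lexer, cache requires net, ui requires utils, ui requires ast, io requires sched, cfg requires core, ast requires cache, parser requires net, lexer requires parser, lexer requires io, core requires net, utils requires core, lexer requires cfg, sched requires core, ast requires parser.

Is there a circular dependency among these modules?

No

DFS with white/gray/black marking, starting from parser:
parser gray
  net gray
  net black
parser black
sched gray
  core gray
    core→net: net black — skip
  core black
sched black
ui gray
  utils gray
    utils→core: core black — skip
  utils black
  lexer gray
    cfg gray
      cfg→core: core black — skip
    cfg black
    cache gray
      cache→net: net black — skip
    cache black
    lexer→parser: parser black — skip
    io gray
      io→sched: sched black — skip
    io black
    codegen gray
      codegen→sched: sched black — skip
    codegen black
  lexer black
  ast gray
    ast→cache: cache black — skip
    ast→io: io black — skip
    ast→parser: parser black — skip
  ast black
ui black
Every edge goes to a white or black vertex — no back edge, so the graph is acyclic.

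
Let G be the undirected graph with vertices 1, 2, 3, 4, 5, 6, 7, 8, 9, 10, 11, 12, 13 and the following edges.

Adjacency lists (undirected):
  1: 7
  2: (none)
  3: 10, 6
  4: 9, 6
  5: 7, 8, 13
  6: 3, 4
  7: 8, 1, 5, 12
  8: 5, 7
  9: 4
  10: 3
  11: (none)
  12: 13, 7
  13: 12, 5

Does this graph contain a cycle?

Yes

DFS, tracking each vertex's parent; an edge to a visited non-parent vertex closes a cycle.
Start from 11:
visit 11 (parent –)
visit 1 (parent –)
  visit 7 (parent 1)
    visit 8 (parent 7)
      visit 5 (parent 8)
        5–7: 7 visited and ≠ parent → cycle
Cycle: 7 – 8 – 5 – 7.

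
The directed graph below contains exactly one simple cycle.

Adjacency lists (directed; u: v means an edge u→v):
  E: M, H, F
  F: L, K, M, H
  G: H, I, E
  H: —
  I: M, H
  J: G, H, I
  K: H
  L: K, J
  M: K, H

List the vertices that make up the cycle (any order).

DFS with gray/black marking from J:
J gray
  G gray
    H gray
    H black
    I gray
      M gray
        K gray
          K→H: H black — skip
        K black
        M→H: H black — skip
      M black
      I→H: H black — skip
    I black
    E gray
      E→M: M black — skip
      E→H: H black — skip
      F gray
        L gray
          L→K: K black — skip
          L→J: J is gray → back edge
Back edge closes the cycle J → G → E → F → L → J; its vertices are {E, F, G, J, L}.

E, F, G, J, L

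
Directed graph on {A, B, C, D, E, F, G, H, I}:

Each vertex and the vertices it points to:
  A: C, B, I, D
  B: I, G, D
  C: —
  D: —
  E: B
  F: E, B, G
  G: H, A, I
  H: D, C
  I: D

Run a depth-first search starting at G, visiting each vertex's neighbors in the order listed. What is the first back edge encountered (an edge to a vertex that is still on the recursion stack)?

DFS from G (visiting each vertex's neighbors in the order listed); mark gray on enter, black on exit:
G gray
  H gray
    D gray
    D black
    C gray
    C black
  H black
  A gray
    A→C: C black — skip
    B gray
      I gray
        I→D: D black — skip
      I black
      B→G: G is gray → back edge
First back edge: B → G.

B→G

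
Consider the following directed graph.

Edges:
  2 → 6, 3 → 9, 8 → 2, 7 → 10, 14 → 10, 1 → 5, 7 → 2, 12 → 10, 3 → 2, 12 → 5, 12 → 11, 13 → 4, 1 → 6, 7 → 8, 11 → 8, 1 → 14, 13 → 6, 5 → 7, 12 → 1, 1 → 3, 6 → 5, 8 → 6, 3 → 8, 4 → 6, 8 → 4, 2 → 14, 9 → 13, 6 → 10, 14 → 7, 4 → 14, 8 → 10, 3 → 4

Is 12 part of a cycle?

12 lies on a cycle iff there is a path from 12 back to itself.
Exploring from 12, it never reaches itself; equivalently, its strongly connected component is a singleton.

No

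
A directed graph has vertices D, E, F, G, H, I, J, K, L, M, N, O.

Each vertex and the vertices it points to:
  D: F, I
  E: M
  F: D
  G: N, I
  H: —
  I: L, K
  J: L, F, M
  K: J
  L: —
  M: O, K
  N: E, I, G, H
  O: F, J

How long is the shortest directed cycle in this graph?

For each vertex v, BFS finds the shortest path from v back to v.
The shortest such closed walk is N → G → N, length 2.

2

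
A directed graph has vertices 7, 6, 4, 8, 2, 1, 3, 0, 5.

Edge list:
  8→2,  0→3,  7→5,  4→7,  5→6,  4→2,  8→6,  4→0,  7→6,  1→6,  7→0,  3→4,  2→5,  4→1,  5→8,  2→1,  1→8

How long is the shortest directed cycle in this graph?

3

For each vertex v, BFS finds the shortest path from v back to v.
The shortest such closed walk is 4 → 0 → 3 → 4, length 3.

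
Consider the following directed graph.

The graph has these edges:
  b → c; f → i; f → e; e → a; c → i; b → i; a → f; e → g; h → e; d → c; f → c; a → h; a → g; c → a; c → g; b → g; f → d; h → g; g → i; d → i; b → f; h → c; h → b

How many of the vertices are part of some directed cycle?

7

A vertex is on a directed cycle iff it belongs to a strongly connected component of size ≥ 2 (or has a self-loop).
The vertices on cycles are {a, b, c, d, e, f, h} — 7 in total.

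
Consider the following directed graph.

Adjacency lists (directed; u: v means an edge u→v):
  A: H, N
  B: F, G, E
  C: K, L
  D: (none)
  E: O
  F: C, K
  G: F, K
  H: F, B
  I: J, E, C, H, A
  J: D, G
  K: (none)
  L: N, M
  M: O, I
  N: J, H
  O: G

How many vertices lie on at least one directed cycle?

A vertex is on a directed cycle iff it belongs to a strongly connected component of size ≥ 2 (or has a self-loop).
The vertices on cycles are {A, B, C, E, F, G, H, I, J, L, M, N, O} — 13 in total.

13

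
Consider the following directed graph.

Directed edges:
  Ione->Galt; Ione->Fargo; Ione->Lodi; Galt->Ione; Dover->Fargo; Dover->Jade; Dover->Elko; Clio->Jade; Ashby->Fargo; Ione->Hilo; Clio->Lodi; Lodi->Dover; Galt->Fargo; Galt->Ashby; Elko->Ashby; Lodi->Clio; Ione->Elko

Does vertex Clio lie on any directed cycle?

Clio is on a cycle iff Clio can reach itself via ≥1 edge.
Clio → Lodi → Clio — yes.

Yes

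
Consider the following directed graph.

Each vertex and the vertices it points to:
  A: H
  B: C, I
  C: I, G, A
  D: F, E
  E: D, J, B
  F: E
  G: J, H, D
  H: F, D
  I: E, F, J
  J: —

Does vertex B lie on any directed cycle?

B is on a cycle iff B can reach itself via ≥1 edge.
B → I → E → B — yes.

Yes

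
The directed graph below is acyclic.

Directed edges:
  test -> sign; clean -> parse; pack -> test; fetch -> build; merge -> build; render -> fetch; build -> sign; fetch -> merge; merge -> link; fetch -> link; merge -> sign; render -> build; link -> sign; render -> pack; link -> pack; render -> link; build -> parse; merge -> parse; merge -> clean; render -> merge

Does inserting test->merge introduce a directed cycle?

Yes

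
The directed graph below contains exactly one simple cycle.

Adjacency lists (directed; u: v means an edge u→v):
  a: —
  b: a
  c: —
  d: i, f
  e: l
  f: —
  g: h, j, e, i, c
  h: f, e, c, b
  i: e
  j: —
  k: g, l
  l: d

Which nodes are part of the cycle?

d, e, i, l

DFS with gray/black marking from i:
i gray
  e gray
    l gray
      d gray
        d→i: i is gray → back edge
Back edge closes the cycle i → e → l → d → i; its vertices are {d, e, i, l}.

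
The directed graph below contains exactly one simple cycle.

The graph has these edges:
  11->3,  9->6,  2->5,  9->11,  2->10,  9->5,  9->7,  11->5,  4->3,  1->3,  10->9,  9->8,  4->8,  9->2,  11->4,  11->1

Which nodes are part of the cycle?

DFS with gray/black marking from 9:
9 gray
  5 gray
  5 black
  2 gray
    10 gray
      10→9: 9 is gray → back edge
Back edge closes the cycle 9 → 2 → 10 → 9; its vertices are {2, 9, 10}.

2, 9, 10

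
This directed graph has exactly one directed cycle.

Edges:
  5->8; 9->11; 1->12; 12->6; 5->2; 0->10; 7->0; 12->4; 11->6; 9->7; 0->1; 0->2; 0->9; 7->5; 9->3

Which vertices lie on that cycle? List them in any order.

0, 7, 9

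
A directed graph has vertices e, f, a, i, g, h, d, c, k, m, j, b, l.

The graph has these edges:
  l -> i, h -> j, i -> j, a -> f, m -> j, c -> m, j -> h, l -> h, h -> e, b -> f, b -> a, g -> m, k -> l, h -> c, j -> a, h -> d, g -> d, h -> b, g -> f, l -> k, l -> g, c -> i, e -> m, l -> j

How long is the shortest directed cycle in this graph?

For each vertex v, BFS finds the shortest path from v back to v.
The shortest such closed walk is l → k → l, length 2.

2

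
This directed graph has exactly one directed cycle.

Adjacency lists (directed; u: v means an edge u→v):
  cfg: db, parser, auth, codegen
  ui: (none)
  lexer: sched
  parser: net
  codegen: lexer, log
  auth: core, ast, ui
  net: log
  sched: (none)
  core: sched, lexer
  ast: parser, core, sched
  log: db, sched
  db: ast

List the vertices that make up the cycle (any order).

db, ast, log, net, parser

DFS with gray/black marking from db:
db gray
  ast gray
    parser gray
      net gray
        log gray
          log→db: db is gray → back edge
Back edge closes the cycle db → ast → parser → net → log → db; its vertices are {db, ast, log, net, parser}.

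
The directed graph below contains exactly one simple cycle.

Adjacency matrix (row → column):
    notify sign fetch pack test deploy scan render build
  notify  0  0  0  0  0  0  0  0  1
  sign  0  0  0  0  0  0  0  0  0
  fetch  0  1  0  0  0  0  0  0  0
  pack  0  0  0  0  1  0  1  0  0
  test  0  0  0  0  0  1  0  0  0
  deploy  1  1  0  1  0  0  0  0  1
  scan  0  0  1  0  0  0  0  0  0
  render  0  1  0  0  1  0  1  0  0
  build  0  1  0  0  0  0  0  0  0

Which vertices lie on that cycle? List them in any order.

pack, test, deploy

DFS with gray/black marking from test:
test gray
  deploy gray
    sign gray
    sign black
    build gray
      build→sign: sign black — skip
    build black
    pack gray
      scan gray
        fetch gray
          fetch→sign: sign black — skip
        fetch black
      scan black
      pack→test: test is gray → back edge
Back edge closes the cycle test → deploy → pack → test; its vertices are {pack, test, deploy}.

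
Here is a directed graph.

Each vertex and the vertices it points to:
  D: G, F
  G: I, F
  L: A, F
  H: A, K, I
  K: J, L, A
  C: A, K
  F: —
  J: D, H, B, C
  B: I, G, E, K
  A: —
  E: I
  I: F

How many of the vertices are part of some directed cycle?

5

A vertex is on a directed cycle iff it belongs to a strongly connected component of size ≥ 2 (or has a self-loop).
The vertices on cycles are {B, C, H, J, K} — 5 in total.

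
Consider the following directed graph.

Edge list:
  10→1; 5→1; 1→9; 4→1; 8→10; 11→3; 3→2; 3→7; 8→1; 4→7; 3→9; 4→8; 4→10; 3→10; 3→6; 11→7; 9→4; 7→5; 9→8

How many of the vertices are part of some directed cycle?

7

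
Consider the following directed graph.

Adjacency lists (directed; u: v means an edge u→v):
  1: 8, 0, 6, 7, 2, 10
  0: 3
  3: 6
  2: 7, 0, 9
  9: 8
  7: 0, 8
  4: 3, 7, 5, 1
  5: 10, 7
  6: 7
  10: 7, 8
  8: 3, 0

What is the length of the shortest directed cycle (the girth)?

4

For each vertex v, BFS finds the shortest path from v back to v.
The shortest such closed walk is 3 → 6 → 7 → 0 → 3, length 4.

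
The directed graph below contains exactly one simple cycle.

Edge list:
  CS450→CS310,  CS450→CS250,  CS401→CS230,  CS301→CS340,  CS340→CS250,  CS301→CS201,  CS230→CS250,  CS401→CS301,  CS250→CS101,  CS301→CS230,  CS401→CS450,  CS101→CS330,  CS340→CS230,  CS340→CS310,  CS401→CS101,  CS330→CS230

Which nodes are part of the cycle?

DFS with gray/black marking from CS101:
CS101 gray
  CS330 gray
    CS230 gray
      CS250 gray
        CS250→CS101: CS101 is gray → back edge
Back edge closes the cycle CS101 → CS330 → CS230 → CS250 → CS101; its vertices are {CS101, CS230, CS250, CS330}.

CS101, CS230, CS250, CS330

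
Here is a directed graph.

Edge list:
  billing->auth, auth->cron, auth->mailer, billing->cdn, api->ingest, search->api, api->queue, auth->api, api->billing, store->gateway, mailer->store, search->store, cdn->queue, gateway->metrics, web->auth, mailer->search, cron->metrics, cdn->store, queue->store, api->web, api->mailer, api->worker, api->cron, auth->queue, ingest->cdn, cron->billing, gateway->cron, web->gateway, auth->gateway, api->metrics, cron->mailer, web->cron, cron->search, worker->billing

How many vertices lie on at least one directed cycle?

13

A vertex is on a directed cycle iff it belongs to a strongly connected component of size ≥ 2 (or has a self-loop).
The vertices on cycles are {api, cdn, web, auth, cron, queue, store, ingest, mailer, search, worker, billing, gateway} — 13 in total.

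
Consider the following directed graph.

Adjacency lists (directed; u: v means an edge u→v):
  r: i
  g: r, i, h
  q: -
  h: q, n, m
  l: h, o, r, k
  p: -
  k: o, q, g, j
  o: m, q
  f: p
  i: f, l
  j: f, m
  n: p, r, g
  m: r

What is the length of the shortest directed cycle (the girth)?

For each vertex v, BFS finds the shortest path from v back to v.
The shortest such closed walk is g → h → n → g, length 3.

3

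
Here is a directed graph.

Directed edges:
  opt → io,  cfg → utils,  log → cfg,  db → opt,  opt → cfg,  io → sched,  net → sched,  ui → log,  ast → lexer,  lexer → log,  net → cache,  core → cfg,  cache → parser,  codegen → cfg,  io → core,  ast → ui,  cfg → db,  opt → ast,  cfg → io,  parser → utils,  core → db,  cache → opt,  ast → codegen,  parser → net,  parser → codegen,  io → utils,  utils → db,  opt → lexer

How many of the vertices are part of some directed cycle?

14

A vertex is on a directed cycle iff it belongs to a strongly connected component of size ≥ 2 (or has a self-loop).
The vertices on cycles are {db, io, ui, ast, cfg, log, net, opt, core, cache, lexer, utils, parser, codegen} — 14 in total.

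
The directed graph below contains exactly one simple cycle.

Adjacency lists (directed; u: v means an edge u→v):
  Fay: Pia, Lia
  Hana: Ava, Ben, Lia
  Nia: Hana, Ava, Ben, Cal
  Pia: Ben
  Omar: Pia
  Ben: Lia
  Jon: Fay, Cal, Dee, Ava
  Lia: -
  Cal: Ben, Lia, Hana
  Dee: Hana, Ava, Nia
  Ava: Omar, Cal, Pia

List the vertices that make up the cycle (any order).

Ava, Cal, Hana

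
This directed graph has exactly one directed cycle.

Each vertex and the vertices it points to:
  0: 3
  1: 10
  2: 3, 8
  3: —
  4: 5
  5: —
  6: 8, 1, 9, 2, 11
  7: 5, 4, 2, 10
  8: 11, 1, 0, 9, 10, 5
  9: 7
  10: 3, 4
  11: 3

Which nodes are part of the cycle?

2, 7, 8, 9

DFS with gray/black marking from 2:
2 gray
  3 gray
  3 black
  8 gray
    11 gray
      11→3: 3 black — skip
    11 black
    1 gray
      10 gray
        10→3: 3 black — skip
        4 gray
          5 gray
          5 black
        4 black
      10 black
    1 black
    0 gray
      0→3: 3 black — skip
    0 black
    9 gray
      7 gray
        7→5: 5 black — skip
        7→4: 4 black — skip
        7→2: 2 is gray → back edge
Back edge closes the cycle 2 → 8 → 9 → 7 → 2; its vertices are {2, 7, 8, 9}.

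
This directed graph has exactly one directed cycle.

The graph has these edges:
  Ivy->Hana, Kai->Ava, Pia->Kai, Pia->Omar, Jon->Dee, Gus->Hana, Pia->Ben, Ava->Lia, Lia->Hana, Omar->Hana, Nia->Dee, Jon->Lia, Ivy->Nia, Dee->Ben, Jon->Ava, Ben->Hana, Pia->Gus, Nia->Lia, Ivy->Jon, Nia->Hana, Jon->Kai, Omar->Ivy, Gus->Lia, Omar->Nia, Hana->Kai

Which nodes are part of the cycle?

DFS with gray/black marking from Kai:
Kai gray
  Ava gray
    Lia gray
      Hana gray
        Hana→Kai: Kai is gray → back edge
Back edge closes the cycle Kai → Ava → Lia → Hana → Kai; its vertices are {Ava, Kai, Lia, Hana}.

Ava, Kai, Lia, Hana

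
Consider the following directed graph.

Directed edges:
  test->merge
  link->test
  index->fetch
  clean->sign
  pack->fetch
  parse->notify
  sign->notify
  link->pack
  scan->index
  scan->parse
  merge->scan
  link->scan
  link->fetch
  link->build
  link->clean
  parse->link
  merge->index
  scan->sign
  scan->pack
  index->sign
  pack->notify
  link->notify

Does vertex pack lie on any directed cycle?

pack lies on a cycle iff there is a path from pack back to itself.
Exploring from pack, it never reaches itself; equivalently, its strongly connected component is a singleton.

No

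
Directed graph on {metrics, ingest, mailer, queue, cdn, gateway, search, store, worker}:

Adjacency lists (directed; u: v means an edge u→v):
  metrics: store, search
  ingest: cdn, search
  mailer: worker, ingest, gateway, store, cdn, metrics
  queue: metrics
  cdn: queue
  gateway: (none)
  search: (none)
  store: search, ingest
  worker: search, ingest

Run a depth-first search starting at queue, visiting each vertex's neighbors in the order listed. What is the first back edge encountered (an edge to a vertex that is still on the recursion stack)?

DFS from queue (visiting each vertex's neighbors in the order listed); mark gray on enter, black on exit:
queue gray
  metrics gray
    store gray
      search gray
      search black
      ingest gray
        cdn gray
          cdn→queue: queue is gray → back edge
First back edge: cdn → queue.

cdn→queue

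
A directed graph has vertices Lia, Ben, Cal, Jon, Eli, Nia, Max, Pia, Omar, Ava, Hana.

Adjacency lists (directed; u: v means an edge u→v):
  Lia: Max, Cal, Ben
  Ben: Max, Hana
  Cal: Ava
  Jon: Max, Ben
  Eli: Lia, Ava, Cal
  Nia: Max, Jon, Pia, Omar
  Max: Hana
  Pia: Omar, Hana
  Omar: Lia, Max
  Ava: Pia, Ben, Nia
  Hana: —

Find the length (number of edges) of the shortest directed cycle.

For each vertex v, BFS finds the shortest path from v back to v.
The shortest such closed walk is Ava → Nia → Omar → Lia → Cal → Ava, length 5.

5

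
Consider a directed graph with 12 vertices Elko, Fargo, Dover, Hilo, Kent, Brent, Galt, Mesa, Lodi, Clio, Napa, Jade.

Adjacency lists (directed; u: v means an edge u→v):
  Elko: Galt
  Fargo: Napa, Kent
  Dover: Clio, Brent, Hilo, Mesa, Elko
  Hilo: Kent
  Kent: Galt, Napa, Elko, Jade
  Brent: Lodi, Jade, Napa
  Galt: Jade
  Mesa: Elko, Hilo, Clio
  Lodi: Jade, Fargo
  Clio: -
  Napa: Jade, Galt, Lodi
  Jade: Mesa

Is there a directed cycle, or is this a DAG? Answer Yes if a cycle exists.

Yes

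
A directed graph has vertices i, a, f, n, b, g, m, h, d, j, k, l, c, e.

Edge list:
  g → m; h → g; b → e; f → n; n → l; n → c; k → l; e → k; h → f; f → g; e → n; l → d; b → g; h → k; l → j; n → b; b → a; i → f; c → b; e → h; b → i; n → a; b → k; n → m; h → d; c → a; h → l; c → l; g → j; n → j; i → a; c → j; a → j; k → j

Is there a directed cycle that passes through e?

Yes

e is on a cycle iff e can reach itself via ≥1 edge.
e → n → b → e — yes.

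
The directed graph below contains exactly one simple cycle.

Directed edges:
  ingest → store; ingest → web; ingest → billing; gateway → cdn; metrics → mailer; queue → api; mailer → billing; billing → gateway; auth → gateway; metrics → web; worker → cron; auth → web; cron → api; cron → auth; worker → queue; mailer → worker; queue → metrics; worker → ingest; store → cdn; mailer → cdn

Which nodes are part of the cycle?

DFS with gray/black marking from worker:
worker gray
  ingest gray
    store gray
      cdn gray
      cdn black
    store black
    billing gray
      gateway gray
        gateway→cdn: cdn black — skip
      gateway black
    billing black
    web gray
    web black
  ingest black
  queue gray
    metrics gray
      mailer gray
        mailer→cdn: cdn black — skip
        mailer→worker: worker is gray → back edge
Back edge closes the cycle worker → queue → metrics → mailer → worker; its vertices are {queue, mailer, worker, metrics}.

queue, mailer, worker, metrics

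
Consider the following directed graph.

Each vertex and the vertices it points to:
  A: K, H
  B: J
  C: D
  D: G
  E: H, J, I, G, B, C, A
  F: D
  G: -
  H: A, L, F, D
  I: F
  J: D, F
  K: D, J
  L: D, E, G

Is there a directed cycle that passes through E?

Yes

E is on a cycle iff E can reach itself via ≥1 edge.
E → H → L → E — yes.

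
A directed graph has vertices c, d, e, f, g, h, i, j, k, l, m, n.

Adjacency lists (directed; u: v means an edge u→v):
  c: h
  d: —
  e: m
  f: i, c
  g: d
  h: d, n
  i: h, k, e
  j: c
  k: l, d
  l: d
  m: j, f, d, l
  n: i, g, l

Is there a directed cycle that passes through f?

Yes

f is on a cycle iff f can reach itself via ≥1 edge.
f → i → e → m → f — yes.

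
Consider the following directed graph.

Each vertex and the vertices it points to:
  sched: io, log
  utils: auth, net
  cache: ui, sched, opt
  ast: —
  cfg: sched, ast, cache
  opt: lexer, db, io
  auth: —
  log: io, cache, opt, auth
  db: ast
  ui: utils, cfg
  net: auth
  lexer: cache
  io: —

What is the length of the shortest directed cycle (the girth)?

3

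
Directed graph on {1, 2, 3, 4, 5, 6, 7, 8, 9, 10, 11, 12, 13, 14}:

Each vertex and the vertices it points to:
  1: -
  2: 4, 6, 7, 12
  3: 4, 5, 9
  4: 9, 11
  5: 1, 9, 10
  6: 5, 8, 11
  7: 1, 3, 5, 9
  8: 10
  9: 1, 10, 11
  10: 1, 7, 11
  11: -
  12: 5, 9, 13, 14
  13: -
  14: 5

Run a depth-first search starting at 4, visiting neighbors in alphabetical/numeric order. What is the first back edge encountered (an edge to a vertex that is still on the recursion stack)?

3->4

DFS from 4 (visiting neighbors in alphabetical/numeric order); mark gray on enter, black on exit:
4 gray
  9 gray
    1 gray
    1 black
    10 gray
      10→1: 1 black — skip
      7 gray
        7→1: 1 black — skip
        3 gray
          3→4: 4 is gray → back edge
First back edge: 3 → 4.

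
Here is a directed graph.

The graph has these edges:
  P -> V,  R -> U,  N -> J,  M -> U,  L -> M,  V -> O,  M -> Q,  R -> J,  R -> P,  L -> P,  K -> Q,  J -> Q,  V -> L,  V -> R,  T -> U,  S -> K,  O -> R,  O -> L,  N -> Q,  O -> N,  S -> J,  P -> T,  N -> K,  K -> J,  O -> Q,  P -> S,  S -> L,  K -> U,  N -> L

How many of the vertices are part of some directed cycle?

A vertex is on a directed cycle iff it belongs to a strongly connected component of size ≥ 2 (or has a self-loop).
The vertices on cycles are {L, N, O, P, R, S, V} — 7 in total.

7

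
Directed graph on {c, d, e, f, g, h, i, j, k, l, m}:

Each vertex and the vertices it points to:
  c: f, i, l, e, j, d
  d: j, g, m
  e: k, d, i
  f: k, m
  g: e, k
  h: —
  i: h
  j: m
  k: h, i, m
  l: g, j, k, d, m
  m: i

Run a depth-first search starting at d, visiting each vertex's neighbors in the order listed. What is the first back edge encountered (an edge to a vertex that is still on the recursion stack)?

DFS from d (visiting each vertex's neighbors in the order listed); mark gray on enter, black on exit:
d gray
  j gray
    m gray
      i gray
        h gray
        h black
      i black
    m black
  j black
  g gray
    e gray
      k gray
        k→h: h black — skip
        k→i: i black — skip
        k→m: m black — skip
      k black
      e→d: d is gray → back edge
First back edge: e → d.

e→d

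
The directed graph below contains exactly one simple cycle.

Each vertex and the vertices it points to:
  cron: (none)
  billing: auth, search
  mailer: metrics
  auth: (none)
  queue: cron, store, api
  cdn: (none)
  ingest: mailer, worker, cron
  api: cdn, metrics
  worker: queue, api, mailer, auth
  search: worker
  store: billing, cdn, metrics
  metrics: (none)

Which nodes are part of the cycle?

queue, store, search, worker, billing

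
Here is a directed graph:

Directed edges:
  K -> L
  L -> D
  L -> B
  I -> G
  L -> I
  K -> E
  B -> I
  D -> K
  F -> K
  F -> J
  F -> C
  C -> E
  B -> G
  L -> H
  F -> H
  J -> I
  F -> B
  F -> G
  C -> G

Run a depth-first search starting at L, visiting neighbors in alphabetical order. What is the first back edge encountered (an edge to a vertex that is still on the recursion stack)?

DFS from L (visiting neighbors in alphabetical order); mark gray on enter, black on exit:
L gray
  B gray
    G gray
    G black
    I gray
      I→G: G black — skip
    I black
  B black
  D gray
    K gray
      E gray
      E black
      K→L: L is gray → back edge
First back edge: K → L.

K->L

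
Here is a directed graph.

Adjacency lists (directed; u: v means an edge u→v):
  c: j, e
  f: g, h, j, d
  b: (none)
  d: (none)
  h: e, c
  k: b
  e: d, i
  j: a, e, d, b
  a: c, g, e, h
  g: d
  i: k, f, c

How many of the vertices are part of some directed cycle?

A vertex is on a directed cycle iff it belongs to a strongly connected component of size ≥ 2 (or has a self-loop).
The vertices on cycles are {a, c, e, f, h, i, j} — 7 in total.

7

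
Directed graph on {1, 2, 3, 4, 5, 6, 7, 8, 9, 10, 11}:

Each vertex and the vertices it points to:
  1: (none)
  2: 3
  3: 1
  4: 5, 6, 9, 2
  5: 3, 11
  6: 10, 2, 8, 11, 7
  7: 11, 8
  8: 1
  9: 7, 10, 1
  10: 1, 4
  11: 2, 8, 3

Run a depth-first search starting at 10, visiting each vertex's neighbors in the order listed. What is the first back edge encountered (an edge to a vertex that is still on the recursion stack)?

6→10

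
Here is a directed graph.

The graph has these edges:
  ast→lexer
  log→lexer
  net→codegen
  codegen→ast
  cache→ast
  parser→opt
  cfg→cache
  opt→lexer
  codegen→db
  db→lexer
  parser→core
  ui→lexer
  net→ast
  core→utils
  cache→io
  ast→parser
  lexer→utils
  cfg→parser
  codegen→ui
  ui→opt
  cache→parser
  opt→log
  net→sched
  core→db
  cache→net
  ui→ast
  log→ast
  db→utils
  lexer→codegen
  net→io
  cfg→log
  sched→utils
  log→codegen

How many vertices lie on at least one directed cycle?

9

A vertex is on a directed cycle iff it belongs to a strongly connected component of size ≥ 2 (or has a self-loop).
The vertices on cycles are {db, ui, ast, log, opt, core, lexer, parser, codegen} — 9 in total.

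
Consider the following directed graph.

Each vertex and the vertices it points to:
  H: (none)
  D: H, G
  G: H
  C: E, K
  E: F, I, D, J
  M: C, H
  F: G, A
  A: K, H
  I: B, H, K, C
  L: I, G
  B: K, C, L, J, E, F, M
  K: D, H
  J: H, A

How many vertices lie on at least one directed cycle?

6

A vertex is on a directed cycle iff it belongs to a strongly connected component of size ≥ 2 (or has a self-loop).
The vertices on cycles are {B, C, E, I, L, M} — 6 in total.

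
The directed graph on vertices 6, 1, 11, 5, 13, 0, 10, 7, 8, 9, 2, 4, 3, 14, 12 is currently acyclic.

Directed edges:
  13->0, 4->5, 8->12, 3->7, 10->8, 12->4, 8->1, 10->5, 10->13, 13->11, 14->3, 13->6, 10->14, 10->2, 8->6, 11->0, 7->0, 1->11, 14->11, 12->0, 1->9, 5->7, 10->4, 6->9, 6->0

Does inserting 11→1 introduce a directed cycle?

Yes

Adding 11→1 creates a cycle iff 1 can already reach 11.
Path from 1: 1 → 11.
So 1 → … → 11 → 1 is a cycle.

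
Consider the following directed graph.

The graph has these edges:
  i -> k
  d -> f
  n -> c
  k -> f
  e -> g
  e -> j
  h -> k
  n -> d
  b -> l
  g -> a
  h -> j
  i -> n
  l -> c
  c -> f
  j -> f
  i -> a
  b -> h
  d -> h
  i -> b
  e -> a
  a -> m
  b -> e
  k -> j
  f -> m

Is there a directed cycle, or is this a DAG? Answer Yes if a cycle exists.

No

DFS with white/gray/black marking, starting from m:
m gray
m black
g gray
  a gray
    a→m: m black — skip
  a black
g black
l gray
  c gray
    f gray
      f→m: m black — skip
    f black
  c black
l black
h gray
  j gray
    j→f: f black — skip
  j black
  k gray
    k→j: j black — skip
    k→f: f black — skip
  k black
h black
b gray
  b→l: l black — skip
  e gray
    e→j: j black — skip
    e→a: a black — skip
    e→g: g black — skip
  e black
  b→h: h black — skip
b black
i gray
  i→b: b black — skip
  n gray
    n→c: c black — skip
    d gray
      d→f: f black — skip
      d→h: h black — skip
    d black
  n black
  i→a: a black — skip
  i→k: k black — skip
i black
Every edge goes to a white or black vertex — no back edge, so the graph is acyclic.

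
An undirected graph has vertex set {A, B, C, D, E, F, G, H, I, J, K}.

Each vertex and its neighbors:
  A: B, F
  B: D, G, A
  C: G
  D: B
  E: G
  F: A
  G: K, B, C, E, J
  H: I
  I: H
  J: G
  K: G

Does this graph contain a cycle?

No

DFS, tracking each vertex's parent; an edge to a visited non-parent vertex closes a cycle.
Start from J:
visit J (parent –)
  visit G (parent J)
    visit K (parent G)
      K–G: parent, skip
    visit B (parent G)
      visit D (parent B)
        D–B: parent, skip
      B–G: parent, skip
      visit A (parent B)
        A–B: parent, skip
        visit F (parent A)
          F–A: parent, skip
    visit C (parent G)
      C–G: parent, skip
    visit E (parent G)
      E–G: parent, skip
    G–J: parent, skip
visit H (parent –)
  visit I (parent H)
    I–H: parent, skip
No non-parent visited neighbor found — the graph is a forest.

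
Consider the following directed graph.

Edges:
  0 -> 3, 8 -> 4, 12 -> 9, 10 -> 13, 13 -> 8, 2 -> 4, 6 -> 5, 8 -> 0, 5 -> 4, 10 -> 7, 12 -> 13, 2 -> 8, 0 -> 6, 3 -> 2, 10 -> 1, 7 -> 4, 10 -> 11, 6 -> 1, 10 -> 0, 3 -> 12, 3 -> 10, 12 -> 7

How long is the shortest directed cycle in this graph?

For each vertex v, BFS finds the shortest path from v back to v.
The shortest such closed walk is 0 → 3 → 10 → 0, length 3.

3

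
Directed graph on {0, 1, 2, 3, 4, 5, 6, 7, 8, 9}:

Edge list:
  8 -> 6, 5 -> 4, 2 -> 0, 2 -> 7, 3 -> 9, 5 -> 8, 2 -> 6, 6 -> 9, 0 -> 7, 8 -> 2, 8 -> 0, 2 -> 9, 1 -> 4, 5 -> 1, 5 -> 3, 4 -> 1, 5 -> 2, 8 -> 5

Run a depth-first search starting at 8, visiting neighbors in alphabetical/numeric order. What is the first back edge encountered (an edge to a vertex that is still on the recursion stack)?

4→1

DFS from 8 (visiting neighbors in alphabetical/numeric order); mark gray on enter, black on exit:
8 gray
  0 gray
    7 gray
    7 black
  0 black
  2 gray
    2→0: 0 black — skip
    6 gray
      9 gray
      9 black
    6 black
    2→7: 7 black — skip
    2→9: 9 black — skip
  2 black
  5 gray
    1 gray
      4 gray
        4→1: 1 is gray → back edge
First back edge: 4 → 1.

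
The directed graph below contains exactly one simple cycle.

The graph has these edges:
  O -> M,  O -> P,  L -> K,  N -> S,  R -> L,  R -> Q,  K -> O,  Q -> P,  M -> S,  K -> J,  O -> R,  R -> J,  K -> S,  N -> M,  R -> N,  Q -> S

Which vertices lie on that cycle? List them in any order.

K, L, O, R

DFS with gray/black marking from O:
O gray
  P gray
  P black
  R gray
    L gray
      K gray
        S gray
        S black
        J gray
        J black
        K→O: O is gray → back edge
Back edge closes the cycle O → R → L → K → O; its vertices are {K, L, O, R}.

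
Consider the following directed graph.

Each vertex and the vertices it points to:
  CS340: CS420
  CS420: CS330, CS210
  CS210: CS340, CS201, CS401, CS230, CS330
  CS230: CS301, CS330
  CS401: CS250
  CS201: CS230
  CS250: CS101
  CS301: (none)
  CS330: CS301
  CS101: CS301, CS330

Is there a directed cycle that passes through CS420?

Yes

CS420 is on a cycle iff CS420 can reach itself via ≥1 edge.
CS420 → CS210 → CS340 → CS420 — yes.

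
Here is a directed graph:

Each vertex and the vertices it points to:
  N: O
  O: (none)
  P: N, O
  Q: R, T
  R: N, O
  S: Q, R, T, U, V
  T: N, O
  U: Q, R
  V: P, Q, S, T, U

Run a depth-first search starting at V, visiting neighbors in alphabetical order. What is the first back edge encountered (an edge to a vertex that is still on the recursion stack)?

S→V

DFS from V (visiting neighbors in alphabetical order); mark gray on enter, black on exit:
V gray
  P gray
    N gray
      O gray
      O black
    N black
    P→O: O black — skip
  P black
  Q gray
    R gray
      R→N: N black — skip
      R→O: O black — skip
    R black
    T gray
      T→N: N black — skip
      T→O: O black — skip
    T black
  Q black
  S gray
    S→Q: Q black — skip
    S→R: R black — skip
    S→T: T black — skip
    U gray
      U→Q: Q black — skip
      U→R: R black — skip
    U black
    S→V: V is gray → back edge
First back edge: S → V.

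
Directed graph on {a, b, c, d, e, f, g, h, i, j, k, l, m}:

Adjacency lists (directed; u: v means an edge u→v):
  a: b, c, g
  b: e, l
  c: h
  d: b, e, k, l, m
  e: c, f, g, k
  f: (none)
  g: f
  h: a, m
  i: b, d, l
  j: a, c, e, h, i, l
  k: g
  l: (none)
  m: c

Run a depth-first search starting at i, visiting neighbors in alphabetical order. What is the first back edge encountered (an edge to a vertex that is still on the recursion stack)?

a→b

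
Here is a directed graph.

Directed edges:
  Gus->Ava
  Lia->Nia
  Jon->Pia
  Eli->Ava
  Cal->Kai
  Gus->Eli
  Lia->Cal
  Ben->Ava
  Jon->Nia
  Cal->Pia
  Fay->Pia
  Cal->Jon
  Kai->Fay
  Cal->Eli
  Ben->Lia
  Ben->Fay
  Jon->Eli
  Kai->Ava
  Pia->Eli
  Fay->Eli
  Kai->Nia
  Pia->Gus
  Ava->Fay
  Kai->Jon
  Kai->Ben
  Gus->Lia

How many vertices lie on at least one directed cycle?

A vertex is on a directed cycle iff it belongs to a strongly connected component of size ≥ 2 (or has a self-loop).
The vertices on cycles are {Ava, Ben, Cal, Eli, Fay, Gus, Jon, Kai, Lia, Pia} — 10 in total.

10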